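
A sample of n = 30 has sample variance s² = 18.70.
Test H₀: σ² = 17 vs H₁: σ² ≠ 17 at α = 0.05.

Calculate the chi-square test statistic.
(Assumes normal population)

df = n - 1 = 29
χ² = (n-1)s²/σ₀² = 29×18.70/17 = 31.9000
Critical values: χ²_{0.975,29} = 16.047, χ²_{0.025,29} = 45.722
Rejection region: χ² < 16.047 or χ² > 45.722
Decision: fail to reject H₀

Answer: χ² = 31.9000, fail to reject H₀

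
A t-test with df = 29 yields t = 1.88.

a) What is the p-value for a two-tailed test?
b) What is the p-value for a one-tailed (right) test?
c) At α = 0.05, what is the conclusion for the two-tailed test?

Answer: a) 0.0702, b) 0.0351, c) fail to reject H₀

Derivation:
Using t-distribution with df = 29:
a) Two-tailed: p = 2×P(T > 1.88) = 0.0702
b) One-tailed: p = P(T > 1.88) = 0.0351
c) 0.0702 ≥ 0.05, fail to reject H₀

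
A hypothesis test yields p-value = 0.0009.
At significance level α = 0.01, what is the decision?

Compare p-value to α:
0.0009 < 0.01
Decision: reject H₀

Answer: reject H₀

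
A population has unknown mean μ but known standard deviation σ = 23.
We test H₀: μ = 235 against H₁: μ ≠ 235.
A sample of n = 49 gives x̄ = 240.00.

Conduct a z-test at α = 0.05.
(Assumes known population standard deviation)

Standard error: SE = σ/√n = 23/√49 = 3.2857
z-statistic: z = (x̄ - μ₀)/SE = (240.00 - 235)/3.2857 = 1.5217
Critical value: ±1.960
p-value = 0.1281
Decision: fail to reject H₀

Answer: z = 1.5217, fail to reject H₀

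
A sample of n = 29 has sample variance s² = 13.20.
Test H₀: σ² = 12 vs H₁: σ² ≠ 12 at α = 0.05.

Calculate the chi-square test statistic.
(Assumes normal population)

df = n - 1 = 28
χ² = (n-1)s²/σ₀² = 28×13.20/12 = 30.8000
Critical values: χ²_{0.975,28} = 15.308, χ²_{0.025,28} = 44.461
Rejection region: χ² < 15.308 or χ² > 44.461
Decision: fail to reject H₀

Answer: χ² = 30.8000, fail to reject H₀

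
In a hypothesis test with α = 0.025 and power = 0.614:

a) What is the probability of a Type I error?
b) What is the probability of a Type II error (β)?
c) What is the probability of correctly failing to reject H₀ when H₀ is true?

Answer: a) 0.025, b) 0.386, c) 0.975

Derivation:
a) Type I error probability = α = 0.025
b) Power = P(reject H₀ | H₁ true) = 1 - β = 0.614, so Type II error probability = β = 1 - Power = 0.386
c) P(fail to reject H₀ | H₀ true) = 1 - α = 0.975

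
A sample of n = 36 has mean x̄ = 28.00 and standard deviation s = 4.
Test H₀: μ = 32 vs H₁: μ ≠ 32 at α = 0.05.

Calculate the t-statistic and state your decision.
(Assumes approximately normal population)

df = n - 1 = 35
SE = s/√n = 4/√36 = 0.6667
t = (x̄ - μ₀)/SE = (28.00 - 32)/0.6667 = -5.9997
Critical value: t_{0.025,35} = ±2.030
p-value < 0.0001
Decision: reject H₀

Answer: t = -5.9997, reject H₀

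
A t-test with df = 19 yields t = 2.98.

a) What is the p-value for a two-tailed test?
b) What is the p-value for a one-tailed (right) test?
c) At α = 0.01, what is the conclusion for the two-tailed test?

Answer: a) 0.0077, b) 0.0038, c) reject H₀

Derivation:
Using t-distribution with df = 19:
a) Two-tailed: p = 2×P(T > 2.98) = 0.0077
b) One-tailed: p = P(T > 2.98) = 0.0038
c) 0.0077 < 0.01, reject H₀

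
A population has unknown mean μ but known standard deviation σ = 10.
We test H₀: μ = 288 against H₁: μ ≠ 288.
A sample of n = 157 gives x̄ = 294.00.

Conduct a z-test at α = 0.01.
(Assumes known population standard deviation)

Standard error: SE = σ/√n = 10/√157 = 0.7981
z-statistic: z = (x̄ - μ₀)/SE = (294.00 - 288)/0.7981 = 7.5179
Critical value: ±2.576
p-value < 0.0001
Decision: reject H₀

Answer: z = 7.5179, reject H₀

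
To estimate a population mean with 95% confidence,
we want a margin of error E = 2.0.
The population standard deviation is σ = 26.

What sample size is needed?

Answer: n = 650

Derivation:
z_0.025 = 1.960
n = (z×σ/E)² = (1.960×26/2.0)²
n = 649.2304
Round up: n = 650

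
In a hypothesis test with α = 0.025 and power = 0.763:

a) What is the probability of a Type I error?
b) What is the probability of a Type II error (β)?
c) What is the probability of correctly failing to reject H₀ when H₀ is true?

a) Type I error probability = α = 0.025
b) Power = P(reject H₀ | H₁ true) = 1 - β = 0.763, so Type II error probability = β = 1 - Power = 0.237
c) P(fail to reject H₀ | H₀ true) = 1 - α = 0.975

Answer: a) 0.025, b) 0.237, c) 0.975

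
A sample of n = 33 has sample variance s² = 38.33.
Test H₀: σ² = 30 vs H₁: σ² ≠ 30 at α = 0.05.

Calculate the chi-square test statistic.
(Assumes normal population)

Answer: χ² = 40.8853, fail to reject H₀

Derivation:
df = n - 1 = 32
χ² = (n-1)s²/σ₀² = 32×38.33/30 = 40.8853
Critical values: χ²_{0.975,32} = 18.291, χ²_{0.025,32} = 49.480
Rejection region: χ² < 18.291 or χ² > 49.480
Decision: fail to reject H₀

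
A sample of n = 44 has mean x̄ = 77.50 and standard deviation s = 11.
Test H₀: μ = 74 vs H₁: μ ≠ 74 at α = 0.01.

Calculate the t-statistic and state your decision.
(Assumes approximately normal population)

df = n - 1 = 43
SE = s/√n = 11/√44 = 1.6583
t = (x̄ - μ₀)/SE = (77.50 - 74)/1.6583 = 2.1106
Critical value: t_{0.005,43} = ±2.695
p-value ≈ 0.0407
Decision: fail to reject H₀

Answer: t = 2.1106, fail to reject H₀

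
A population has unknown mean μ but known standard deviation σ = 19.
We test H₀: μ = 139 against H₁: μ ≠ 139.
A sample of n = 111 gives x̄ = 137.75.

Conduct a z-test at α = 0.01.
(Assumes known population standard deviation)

Standard error: SE = σ/√n = 19/√111 = 1.8034
z-statistic: z = (x̄ - μ₀)/SE = (137.75 - 139)/1.8034 = -0.6931
Critical value: ±2.576
p-value = 0.4882
Decision: fail to reject H₀

Answer: z = -0.6931, fail to reject H₀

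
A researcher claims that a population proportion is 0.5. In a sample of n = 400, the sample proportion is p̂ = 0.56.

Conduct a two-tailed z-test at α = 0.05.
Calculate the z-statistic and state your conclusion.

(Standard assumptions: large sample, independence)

Answer: z = 2.4000, reject H₀

Derivation:
H₀: p = 0.5, H₁: p ≠ 0.5
Standard error: SE = √(p₀(1-p₀)/n) = √(0.5×0.5/400) = 0.025000
z-statistic: z = (p̂ - p₀)/SE = (0.56 - 0.5)/0.025000 = 2.4000
Critical value: z_0.025 = ±1.960
p-value = 0.0164
Decision: reject H₀ at α = 0.05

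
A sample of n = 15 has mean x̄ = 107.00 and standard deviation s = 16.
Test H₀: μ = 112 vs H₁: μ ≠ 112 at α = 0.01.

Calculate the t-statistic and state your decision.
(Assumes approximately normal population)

df = n - 1 = 14
SE = s/√n = 16/√15 = 4.1312
t = (x̄ - μ₀)/SE = (107.00 - 112)/4.1312 = -1.2103
Critical value: t_{0.005,14} = ±2.977
p-value ≈ 0.2462
Decision: fail to reject H₀

Answer: t = -1.2103, fail to reject H₀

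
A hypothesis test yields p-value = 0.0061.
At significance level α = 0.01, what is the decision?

Compare p-value to α:
0.0061 < 0.01
Decision: reject H₀

Answer: reject H₀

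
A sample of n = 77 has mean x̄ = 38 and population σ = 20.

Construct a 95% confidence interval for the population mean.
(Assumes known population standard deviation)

Confidence level: 95%, α = 0.05
z_0.025 = 1.960
SE = σ/√n = 20/√77 = 2.2792
Margin of error = 1.960 × 2.2792 = 4.4672
CI: x̄ ± margin = 38 ± 4.4672
CI: (33.5328, 42.4672)

Answer: (33.5328, 42.4672)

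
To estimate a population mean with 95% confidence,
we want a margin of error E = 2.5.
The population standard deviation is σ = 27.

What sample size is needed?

z_0.025 = 1.960
n = (z×σ/E)² = (1.960×27/2.5)²
n = 448.0842
Round up: n = 449

Answer: n = 449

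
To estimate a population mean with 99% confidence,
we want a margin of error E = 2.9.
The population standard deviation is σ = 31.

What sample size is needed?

z_0.005 = 2.576
n = (z×σ/E)² = (2.576×31/2.9)²
n = 758.2617
Round up: n = 759

Answer: n = 759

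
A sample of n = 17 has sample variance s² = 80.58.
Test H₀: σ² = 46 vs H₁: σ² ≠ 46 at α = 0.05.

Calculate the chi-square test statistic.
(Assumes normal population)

Answer: χ² = 28.0278, fail to reject H₀

Derivation:
df = n - 1 = 16
χ² = (n-1)s²/σ₀² = 16×80.58/46 = 28.0278
Critical values: χ²_{0.975,16} = 6.908, χ²_{0.025,16} = 28.845
Rejection region: χ² < 6.908 or χ² > 28.845
Decision: fail to reject H₀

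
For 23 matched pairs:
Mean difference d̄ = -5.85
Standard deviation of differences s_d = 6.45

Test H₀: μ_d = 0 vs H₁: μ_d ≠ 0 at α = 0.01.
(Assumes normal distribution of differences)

Answer: t = -4.3498, reject H₀

Derivation:
df = n - 1 = 22
SE = s_d/√n = 6.45/√23 = 1.3449
t = d̄/SE = -5.85/1.3449 = -4.3498
Critical value: t_{0.005,22} = ±2.819
p-value ≈ 0.0003
Decision: reject H₀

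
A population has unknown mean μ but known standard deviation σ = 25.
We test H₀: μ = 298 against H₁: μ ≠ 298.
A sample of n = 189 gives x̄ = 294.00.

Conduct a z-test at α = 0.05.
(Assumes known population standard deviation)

Answer: z = -2.1996, reject H₀

Derivation:
Standard error: SE = σ/√n = 25/√189 = 1.8185
z-statistic: z = (x̄ - μ₀)/SE = (294.00 - 298)/1.8185 = -2.1996
Critical value: ±1.960
p-value = 0.0278
Decision: reject H₀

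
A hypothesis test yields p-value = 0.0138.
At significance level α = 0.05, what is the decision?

Compare p-value to α:
0.0138 < 0.05
Decision: reject H₀

Answer: reject H₀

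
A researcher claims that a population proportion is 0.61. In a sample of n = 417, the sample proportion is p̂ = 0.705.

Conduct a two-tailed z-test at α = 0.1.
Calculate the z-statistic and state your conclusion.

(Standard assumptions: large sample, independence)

Answer: z = 3.9774, reject H₀

Derivation:
H₀: p = 0.61, H₁: p ≠ 0.61
Standard error: SE = √(p₀(1-p₀)/n) = √(0.61×0.39/417) = 0.023885
z-statistic: z = (p̂ - p₀)/SE = (0.705 - 0.61)/0.023885 = 3.9774
Critical value: z_0.05 = ±1.645
p-value = 0.0001
Decision: reject H₀ at α = 0.1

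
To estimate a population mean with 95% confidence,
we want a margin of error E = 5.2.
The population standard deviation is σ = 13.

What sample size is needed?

z_0.025 = 1.960
n = (z×σ/E)² = (1.960×13/5.2)²
n = 24.0100
Round up: n = 25

Answer: n = 25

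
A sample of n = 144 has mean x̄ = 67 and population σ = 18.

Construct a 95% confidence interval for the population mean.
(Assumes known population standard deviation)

Confidence level: 95%, α = 0.05
z_0.025 = 1.960
SE = σ/√n = 18/√144 = 1.5000
Margin of error = 1.960 × 1.5000 = 2.9400
CI: x̄ ± margin = 67 ± 2.9400
CI: (64.0600, 69.9400)

Answer: (64.0600, 69.9400)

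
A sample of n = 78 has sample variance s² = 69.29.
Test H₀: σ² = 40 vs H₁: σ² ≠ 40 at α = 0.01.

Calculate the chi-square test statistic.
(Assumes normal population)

df = n - 1 = 77
χ² = (n-1)s²/σ₀² = 77×69.29/40 = 133.3833
Critical values: χ²_{0.995,77} = 48.788, χ²_{0.005,77} = 112.704
Rejection region: χ² < 48.788 or χ² > 112.704
Decision: reject H₀

Answer: χ² = 133.3833, reject H₀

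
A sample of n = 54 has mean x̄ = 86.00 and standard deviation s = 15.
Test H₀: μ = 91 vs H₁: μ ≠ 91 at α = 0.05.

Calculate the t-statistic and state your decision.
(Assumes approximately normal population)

df = n - 1 = 53
SE = s/√n = 15/√54 = 2.0412
t = (x̄ - μ₀)/SE = (86.00 - 91)/2.0412 = -2.4495
Critical value: t_{0.025,53} = ±2.006
p-value ≈ 0.0176
Decision: reject H₀

Answer: t = -2.4495, reject H₀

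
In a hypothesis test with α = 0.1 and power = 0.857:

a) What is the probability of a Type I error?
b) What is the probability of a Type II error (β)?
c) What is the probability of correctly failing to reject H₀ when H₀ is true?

a) Type I error probability = α = 0.1
b) Power = P(reject H₀ | H₁ true) = 1 - β = 0.857, so Type II error probability = β = 1 - Power = 0.143
c) P(fail to reject H₀ | H₀ true) = 1 - α = 0.9

Answer: a) 0.1, b) 0.143, c) 0.9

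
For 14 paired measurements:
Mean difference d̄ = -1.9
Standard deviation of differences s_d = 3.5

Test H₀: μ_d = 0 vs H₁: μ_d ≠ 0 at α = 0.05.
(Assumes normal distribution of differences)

df = n - 1 = 13
SE = s_d/√n = 3.5/√14 = 0.9354
t = d̄/SE = -1.9/0.9354 = -2.0312
Critical value: t_{0.025,13} = ±2.160
p-value ≈ 0.0632
Decision: fail to reject H₀

Answer: t = -2.0312, fail to reject H₀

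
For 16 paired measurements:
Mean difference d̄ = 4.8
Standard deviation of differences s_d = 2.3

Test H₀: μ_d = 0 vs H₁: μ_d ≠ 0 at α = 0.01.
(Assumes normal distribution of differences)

Answer: t = 8.3478, reject H₀

Derivation:
df = n - 1 = 15
SE = s_d/√n = 2.3/√16 = 0.5750
t = d̄/SE = 4.8/0.5750 = 8.3478
Critical value: t_{0.005,15} = ±2.947
p-value < 0.0001
Decision: reject H₀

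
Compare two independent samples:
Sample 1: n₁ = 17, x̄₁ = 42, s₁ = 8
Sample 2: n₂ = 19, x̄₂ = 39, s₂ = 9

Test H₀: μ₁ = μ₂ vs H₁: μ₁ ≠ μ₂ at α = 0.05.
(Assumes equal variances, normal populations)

Pooled variance: s²_p = [16×8² + 18×9²]/(34) = 73.0000
s_p = 8.5440
SE = s_p×√(1/n₁ + 1/n₂) = 8.5440×√(1/17 + 1/19) = 2.8524
t = (x̄₁ - x̄₂)/SE = (42 - 39)/2.8524 = 1.0517
df = 34, t-critical = ±2.032
Decision: fail to reject H₀

Answer: t = 1.0517, fail to reject H₀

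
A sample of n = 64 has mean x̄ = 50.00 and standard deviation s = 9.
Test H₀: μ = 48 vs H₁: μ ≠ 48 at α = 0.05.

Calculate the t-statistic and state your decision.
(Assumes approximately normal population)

df = n - 1 = 63
SE = s/√n = 9/√64 = 1.1250
t = (x̄ - μ₀)/SE = (50.00 - 48)/1.1250 = 1.7778
Critical value: t_{0.025,63} = ±1.998
p-value ≈ 0.0803
Decision: fail to reject H₀

Answer: t = 1.7778, fail to reject H₀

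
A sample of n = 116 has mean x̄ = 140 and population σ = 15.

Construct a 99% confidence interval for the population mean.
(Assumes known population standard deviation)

Confidence level: 99%, α = 0.01
z_0.005 = 2.576
SE = σ/√n = 15/√116 = 1.3927
Margin of error = 2.576 × 1.3927 = 3.5876
CI: x̄ ± margin = 140 ± 3.5876
CI: (136.4124, 143.5876)

Answer: (136.4124, 143.5876)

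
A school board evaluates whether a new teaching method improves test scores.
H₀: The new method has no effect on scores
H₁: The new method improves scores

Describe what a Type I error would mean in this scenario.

A Type I error (probability α) occurs when we reject a true H₀.
A Type II error (probability β) occurs when we fail to reject a false H₀.

Answer: Concluding the new method improves scores when it actually doesn't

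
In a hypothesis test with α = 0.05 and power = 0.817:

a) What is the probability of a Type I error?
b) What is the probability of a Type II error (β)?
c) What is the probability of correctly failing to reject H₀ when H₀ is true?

a) Type I error probability = α = 0.05
b) Power = P(reject H₀ | H₁ true) = 1 - β = 0.817, so Type II error probability = β = 1 - Power = 0.183
c) P(fail to reject H₀ | H₀ true) = 1 - α = 0.95

Answer: a) 0.05, b) 0.183, c) 0.95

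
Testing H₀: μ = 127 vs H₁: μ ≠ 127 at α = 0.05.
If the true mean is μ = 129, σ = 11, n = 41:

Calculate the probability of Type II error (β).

Answer: β ≈ 0.7860

Derivation:
SE = σ/√n = 11/√41 = 1.7179
Critical values: μ₀ ± z_0.025×SE = 127 ± 1.960×1.7179
Acceptance region: (123.6329, 130.3671)
Under H₁ (μ = 129): z_high = (130.3671 - 129)/1.7179 = 0.7958, z_low = (123.6329 - 129)/1.7179 = -3.1242
β = P(not reject | H₁) = Φ(0.7958) - Φ(-3.1242) ≈ 0.7860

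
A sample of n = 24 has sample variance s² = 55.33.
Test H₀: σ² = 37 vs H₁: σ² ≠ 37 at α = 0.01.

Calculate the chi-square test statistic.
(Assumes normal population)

df = n - 1 = 23
χ² = (n-1)s²/σ₀² = 23×55.33/37 = 34.3943
Critical values: χ²_{0.995,23} = 9.260, χ²_{0.005,23} = 44.181
Rejection region: χ² < 9.260 or χ² > 44.181
Decision: fail to reject H₀

Answer: χ² = 34.3943, fail to reject H₀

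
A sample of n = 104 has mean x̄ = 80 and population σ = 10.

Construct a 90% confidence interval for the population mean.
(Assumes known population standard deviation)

Answer: (78.3869, 81.6131)

Derivation:
Confidence level: 90%, α = 0.1
z_0.05 = 1.645
SE = σ/√n = 10/√104 = 0.9806
Margin of error = 1.645 × 0.9806 = 1.6131
CI: x̄ ± margin = 80 ± 1.6131
CI: (78.3869, 81.6131)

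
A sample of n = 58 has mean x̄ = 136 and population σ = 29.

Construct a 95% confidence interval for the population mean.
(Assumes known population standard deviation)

Answer: (128.5365, 143.4635)

Derivation:
Confidence level: 95%, α = 0.05
z_0.025 = 1.960
SE = σ/√n = 29/√58 = 3.8079
Margin of error = 1.960 × 3.8079 = 7.4635
CI: x̄ ± margin = 136 ± 7.4635
CI: (128.5365, 143.4635)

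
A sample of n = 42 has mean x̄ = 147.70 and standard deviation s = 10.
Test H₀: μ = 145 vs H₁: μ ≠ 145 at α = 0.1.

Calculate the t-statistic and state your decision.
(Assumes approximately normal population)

Answer: t = 1.7498, reject H₀

Derivation:
df = n - 1 = 41
SE = s/√n = 10/√42 = 1.5430
t = (x̄ - μ₀)/SE = (147.70 - 145)/1.5430 = 1.7498
Critical value: t_{0.05,41} = ±1.683
p-value ≈ 0.0876
Decision: reject H₀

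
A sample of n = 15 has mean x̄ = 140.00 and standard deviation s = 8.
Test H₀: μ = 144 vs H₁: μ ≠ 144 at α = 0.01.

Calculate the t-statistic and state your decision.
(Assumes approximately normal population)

df = n - 1 = 14
SE = s/√n = 8/√15 = 2.0656
t = (x̄ - μ₀)/SE = (140.00 - 144)/2.0656 = -1.9365
Critical value: t_{0.005,14} = ±2.977
p-value ≈ 0.0733
Decision: fail to reject H₀

Answer: t = -1.9365, fail to reject H₀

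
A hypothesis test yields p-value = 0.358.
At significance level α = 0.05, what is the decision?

Compare p-value to α:
0.358 ≥ 0.05
Decision: fail to reject H₀

Answer: fail to reject H₀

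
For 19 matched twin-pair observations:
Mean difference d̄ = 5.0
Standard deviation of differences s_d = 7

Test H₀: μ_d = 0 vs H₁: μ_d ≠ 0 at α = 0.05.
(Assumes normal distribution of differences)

df = n - 1 = 18
SE = s_d/√n = 7/√19 = 1.6059
t = d̄/SE = 5.0/1.6059 = 3.1135
Critical value: t_{0.025,18} = ±2.101
p-value ≈ 0.0060
Decision: reject H₀

Answer: t = 3.1135, reject H₀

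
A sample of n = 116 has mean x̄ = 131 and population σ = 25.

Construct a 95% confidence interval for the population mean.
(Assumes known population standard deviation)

Confidence level: 95%, α = 0.05
z_0.025 = 1.960
SE = σ/√n = 25/√116 = 2.3212
Margin of error = 1.960 × 2.3212 = 4.5496
CI: x̄ ± margin = 131 ± 4.5496
CI: (126.4504, 135.5496)

Answer: (126.4504, 135.5496)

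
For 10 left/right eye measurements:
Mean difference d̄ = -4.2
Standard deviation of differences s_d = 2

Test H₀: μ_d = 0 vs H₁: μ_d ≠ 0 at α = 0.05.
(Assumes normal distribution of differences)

Answer: t = -6.6403, reject H₀

Derivation:
df = n - 1 = 9
SE = s_d/√n = 2/√10 = 0.6325
t = d̄/SE = -4.2/0.6325 = -6.6403
Critical value: t_{0.025,9} = ±2.262
p-value ≈ 0.0001
Decision: reject H₀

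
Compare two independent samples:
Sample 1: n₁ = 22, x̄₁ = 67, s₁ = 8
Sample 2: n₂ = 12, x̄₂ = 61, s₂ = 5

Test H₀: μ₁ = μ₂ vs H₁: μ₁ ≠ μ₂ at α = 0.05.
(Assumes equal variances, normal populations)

Answer: t = 2.3505, reject H₀

Derivation:
Pooled variance: s²_p = [21×8² + 11×5²]/(32) = 50.5938
s_p = 7.1129
SE = s_p×√(1/n₁ + 1/n₂) = 7.1129×√(1/22 + 1/12) = 2.5526
t = (x̄₁ - x̄₂)/SE = (67 - 61)/2.5526 = 2.3505
df = 32, t-critical = ±2.037
Decision: reject H₀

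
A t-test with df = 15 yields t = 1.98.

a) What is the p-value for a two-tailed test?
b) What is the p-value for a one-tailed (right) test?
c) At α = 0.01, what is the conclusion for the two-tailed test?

Using t-distribution with df = 15:
a) Two-tailed: p = 2×P(T > 1.98) = 0.0664
b) One-tailed: p = P(T > 1.98) = 0.0332
c) 0.0664 ≥ 0.01, fail to reject H₀

Answer: a) 0.0664, b) 0.0332, c) fail to reject H₀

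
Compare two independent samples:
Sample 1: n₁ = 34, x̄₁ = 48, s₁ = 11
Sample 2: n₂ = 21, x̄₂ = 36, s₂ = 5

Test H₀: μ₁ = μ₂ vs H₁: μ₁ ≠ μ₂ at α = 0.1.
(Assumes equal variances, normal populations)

Pooled variance: s²_p = [33×11² + 20×5²]/(53) = 84.7736
s_p = 9.2073
SE = s_p×√(1/n₁ + 1/n₂) = 9.2073×√(1/34 + 1/21) = 2.5554
t = (x̄₁ - x̄₂)/SE = (48 - 36)/2.5554 = 4.6959
df = 53, t-critical = ±1.674
Decision: reject H₀

Answer: t = 4.6959, reject H₀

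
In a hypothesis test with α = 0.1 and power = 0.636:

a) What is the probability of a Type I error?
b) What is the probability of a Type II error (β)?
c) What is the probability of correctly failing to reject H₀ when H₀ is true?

a) Type I error probability = α = 0.1
b) Power = P(reject H₀ | H₁ true) = 1 - β = 0.636, so Type II error probability = β = 1 - Power = 0.364
c) P(fail to reject H₀ | H₀ true) = 1 - α = 0.9

Answer: a) 0.1, b) 0.364, c) 0.9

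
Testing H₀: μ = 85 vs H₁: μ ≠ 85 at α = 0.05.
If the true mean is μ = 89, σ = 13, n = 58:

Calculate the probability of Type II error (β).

Answer: β ≈ 0.3507

Derivation:
SE = σ/√n = 13/√58 = 1.7070
Critical values: μ₀ ± z_0.025×SE = 85 ± 1.960×1.7070
Acceptance region: (81.6543, 88.3457)
Under H₁ (μ = 89): z_high = (88.3457 - 89)/1.7070 = -0.3833, z_low = (81.6543 - 89)/1.7070 = -4.3033
β = P(not reject | H₁) = Φ(-0.3833) - Φ(-4.3033) ≈ 0.3507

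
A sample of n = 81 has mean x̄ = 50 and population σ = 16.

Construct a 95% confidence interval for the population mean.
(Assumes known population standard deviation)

Confidence level: 95%, α = 0.05
z_0.025 = 1.960
SE = σ/√n = 16/√81 = 1.7778
Margin of error = 1.960 × 1.7778 = 3.4845
CI: x̄ ± margin = 50 ± 3.4845
CI: (46.5155, 53.4845)

Answer: (46.5155, 53.4845)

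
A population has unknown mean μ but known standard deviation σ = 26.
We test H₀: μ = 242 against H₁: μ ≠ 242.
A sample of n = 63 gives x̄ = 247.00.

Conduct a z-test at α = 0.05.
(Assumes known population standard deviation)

Answer: z = 1.5264, fail to reject H₀

Derivation:
Standard error: SE = σ/√n = 26/√63 = 3.2757
z-statistic: z = (x̄ - μ₀)/SE = (247.00 - 242)/3.2757 = 1.5264
Critical value: ±1.960
p-value = 0.1269
Decision: fail to reject H₀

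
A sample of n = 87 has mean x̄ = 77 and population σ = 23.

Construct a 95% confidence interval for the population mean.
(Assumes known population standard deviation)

Confidence level: 95%, α = 0.05
z_0.025 = 1.960
SE = σ/√n = 23/√87 = 2.4659
Margin of error = 1.960 × 2.4659 = 4.8332
CI: x̄ ± margin = 77 ± 4.8332
CI: (72.1668, 81.8332)

Answer: (72.1668, 81.8332)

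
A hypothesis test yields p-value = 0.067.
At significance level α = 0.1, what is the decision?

Answer: reject H₀

Derivation:
Compare p-value to α:
0.067 < 0.1
Decision: reject H₀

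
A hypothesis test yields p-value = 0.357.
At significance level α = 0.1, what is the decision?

Answer: fail to reject H₀

Derivation:
Compare p-value to α:
0.357 ≥ 0.1
Decision: fail to reject H₀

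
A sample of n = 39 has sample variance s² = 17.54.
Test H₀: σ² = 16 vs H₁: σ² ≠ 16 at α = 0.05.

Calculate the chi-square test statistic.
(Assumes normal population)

df = n - 1 = 38
χ² = (n-1)s²/σ₀² = 38×17.54/16 = 41.6575
Critical values: χ²_{0.975,38} = 22.878, χ²_{0.025,38} = 56.896
Rejection region: χ² < 22.878 or χ² > 56.896
Decision: fail to reject H₀

Answer: χ² = 41.6575, fail to reject H₀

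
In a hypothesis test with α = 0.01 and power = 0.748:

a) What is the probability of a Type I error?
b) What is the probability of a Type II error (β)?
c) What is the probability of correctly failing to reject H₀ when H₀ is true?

a) Type I error probability = α = 0.01
b) Power = P(reject H₀ | H₁ true) = 1 - β = 0.748, so Type II error probability = β = 1 - Power = 0.252
c) P(fail to reject H₀ | H₀ true) = 1 - α = 0.99

Answer: a) 0.01, b) 0.252, c) 0.99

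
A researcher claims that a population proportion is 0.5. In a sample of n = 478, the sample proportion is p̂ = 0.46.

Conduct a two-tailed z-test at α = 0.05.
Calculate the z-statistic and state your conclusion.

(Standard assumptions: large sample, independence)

H₀: p = 0.5, H₁: p ≠ 0.5
Standard error: SE = √(p₀(1-p₀)/n) = √(0.5×0.5/478) = 0.022869
z-statistic: z = (p̂ - p₀)/SE = (0.46 - 0.5)/0.022869 = -1.7491
Critical value: z_0.025 = ±1.960
p-value = 0.0803
Decision: fail to reject H₀ at α = 0.05

Answer: z = -1.7491, fail to reject H₀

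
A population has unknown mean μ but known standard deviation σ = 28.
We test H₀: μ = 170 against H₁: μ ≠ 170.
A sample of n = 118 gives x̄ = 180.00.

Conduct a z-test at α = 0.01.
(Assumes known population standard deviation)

Answer: z = 3.8796, reject H₀

Derivation:
Standard error: SE = σ/√n = 28/√118 = 2.5776
z-statistic: z = (x̄ - μ₀)/SE = (180.00 - 170)/2.5776 = 3.8796
Critical value: ±2.576
p-value = 0.0001
Decision: reject H₀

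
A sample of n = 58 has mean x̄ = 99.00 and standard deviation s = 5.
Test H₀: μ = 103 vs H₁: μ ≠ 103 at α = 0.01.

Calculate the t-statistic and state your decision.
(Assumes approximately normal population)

df = n - 1 = 57
SE = s/√n = 5/√58 = 0.6565
t = (x̄ - μ₀)/SE = (99.00 - 103)/0.6565 = -6.0929
Critical value: t_{0.005,57} = ±2.665
p-value < 0.0001
Decision: reject H₀

Answer: t = -6.0929, reject H₀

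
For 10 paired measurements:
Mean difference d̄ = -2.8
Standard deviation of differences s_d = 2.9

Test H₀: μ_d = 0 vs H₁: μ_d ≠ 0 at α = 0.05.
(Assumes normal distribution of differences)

Answer: t = -3.0531, reject H₀

Derivation:
df = n - 1 = 9
SE = s_d/√n = 2.9/√10 = 0.9171
t = d̄/SE = -2.8/0.9171 = -3.0531
Critical value: t_{0.025,9} = ±2.262
p-value ≈ 0.0137
Decision: reject H₀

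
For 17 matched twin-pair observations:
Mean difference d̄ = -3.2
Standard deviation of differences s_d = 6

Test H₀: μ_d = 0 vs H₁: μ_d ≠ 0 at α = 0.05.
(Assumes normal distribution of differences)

Answer: t = -2.1990, reject H₀

Derivation:
df = n - 1 = 16
SE = s_d/√n = 6/√17 = 1.4552
t = d̄/SE = -3.2/1.4552 = -2.1990
Critical value: t_{0.025,16} = ±2.120
p-value ≈ 0.0429
Decision: reject H₀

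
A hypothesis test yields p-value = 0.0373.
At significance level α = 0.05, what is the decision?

Compare p-value to α:
0.0373 < 0.05
Decision: reject H₀

Answer: reject H₀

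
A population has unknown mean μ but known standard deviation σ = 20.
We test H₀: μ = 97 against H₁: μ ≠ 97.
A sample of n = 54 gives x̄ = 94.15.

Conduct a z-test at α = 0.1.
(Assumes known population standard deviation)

Answer: z = -1.0471, fail to reject H₀

Derivation:
Standard error: SE = σ/√n = 20/√54 = 2.7217
z-statistic: z = (x̄ - μ₀)/SE = (94.15 - 97)/2.7217 = -1.0471
Critical value: ±1.645
p-value = 0.2951
Decision: fail to reject H₀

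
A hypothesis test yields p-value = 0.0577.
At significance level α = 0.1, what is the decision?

Compare p-value to α:
0.0577 < 0.1
Decision: reject H₀

Answer: reject H₀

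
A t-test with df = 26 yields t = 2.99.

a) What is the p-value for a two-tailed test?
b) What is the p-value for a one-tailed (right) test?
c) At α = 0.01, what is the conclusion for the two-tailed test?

Answer: a) 0.0060, b) 0.0030, c) reject H₀

Derivation:
Using t-distribution with df = 26:
a) Two-tailed: p = 2×P(T > 2.99) = 0.0060
b) One-tailed: p = P(T > 2.99) = 0.0030
c) 0.0060 < 0.01, reject H₀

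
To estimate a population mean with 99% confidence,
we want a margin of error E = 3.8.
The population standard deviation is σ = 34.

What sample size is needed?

Answer: n = 532

Derivation:
z_0.005 = 2.576
n = (z×σ/E)² = (2.576×34/3.8)²
n = 531.2297
Round up: n = 532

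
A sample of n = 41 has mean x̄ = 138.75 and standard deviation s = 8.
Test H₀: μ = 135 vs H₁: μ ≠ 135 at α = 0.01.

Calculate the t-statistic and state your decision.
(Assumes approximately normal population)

Answer: t = 3.0014, reject H₀

Derivation:
df = n - 1 = 40
SE = s/√n = 8/√41 = 1.2494
t = (x̄ - μ₀)/SE = (138.75 - 135)/1.2494 = 3.0014
Critical value: t_{0.005,40} = ±2.704
p-value ≈ 0.0046
Decision: reject H₀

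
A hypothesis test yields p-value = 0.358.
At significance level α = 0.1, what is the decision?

Compare p-value to α:
0.358 ≥ 0.1
Decision: fail to reject H₀

Answer: fail to reject H₀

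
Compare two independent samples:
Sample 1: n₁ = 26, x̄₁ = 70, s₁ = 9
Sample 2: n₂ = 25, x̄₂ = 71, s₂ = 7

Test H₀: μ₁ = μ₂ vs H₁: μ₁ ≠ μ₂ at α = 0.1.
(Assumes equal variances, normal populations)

Answer: t = -0.4417, fail to reject H₀

Derivation:
Pooled variance: s²_p = [25×9² + 24×7²]/(49) = 65.3265
s_p = 8.0825
SE = s_p×√(1/n₁ + 1/n₂) = 8.0825×√(1/26 + 1/25) = 2.2640
t = (x̄₁ - x̄₂)/SE = (70 - 71)/2.2640 = -0.4417
df = 49, t-critical = ±1.677
Decision: fail to reject H₀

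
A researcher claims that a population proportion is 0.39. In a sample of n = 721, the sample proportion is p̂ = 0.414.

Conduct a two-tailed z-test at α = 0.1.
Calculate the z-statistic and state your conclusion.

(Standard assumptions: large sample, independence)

H₀: p = 0.39, H₁: p ≠ 0.39
Standard error: SE = √(p₀(1-p₀)/n) = √(0.39×0.61/721) = 0.018165
z-statistic: z = (p̂ - p₀)/SE = (0.414 - 0.39)/0.018165 = 1.3212
Critical value: z_0.05 = ±1.645
p-value = 0.1864
Decision: fail to reject H₀ at α = 0.1

Answer: z = 1.3212, fail to reject H₀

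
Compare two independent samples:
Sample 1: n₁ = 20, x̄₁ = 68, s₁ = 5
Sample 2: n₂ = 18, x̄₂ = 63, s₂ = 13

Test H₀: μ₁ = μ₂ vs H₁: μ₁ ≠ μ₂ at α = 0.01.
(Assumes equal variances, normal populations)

Pooled variance: s²_p = [19×5² + 17×13²]/(36) = 93.0000
s_p = 9.6437
SE = s_p×√(1/n₁ + 1/n₂) = 9.6437×√(1/20 + 1/18) = 3.1332
t = (x̄₁ - x̄₂)/SE = (68 - 63)/3.1332 = 1.5958
df = 36, t-critical = ±2.719
Decision: fail to reject H₀

Answer: t = 1.5958, fail to reject H₀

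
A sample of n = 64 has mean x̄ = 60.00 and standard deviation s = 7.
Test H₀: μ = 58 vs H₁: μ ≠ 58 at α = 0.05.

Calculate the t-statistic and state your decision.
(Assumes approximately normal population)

Answer: t = 2.2857, reject H₀

Derivation:
df = n - 1 = 63
SE = s/√n = 7/√64 = 0.8750
t = (x̄ - μ₀)/SE = (60.00 - 58)/0.8750 = 2.2857
Critical value: t_{0.025,63} = ±1.998
p-value ≈ 0.0256
Decision: reject H₀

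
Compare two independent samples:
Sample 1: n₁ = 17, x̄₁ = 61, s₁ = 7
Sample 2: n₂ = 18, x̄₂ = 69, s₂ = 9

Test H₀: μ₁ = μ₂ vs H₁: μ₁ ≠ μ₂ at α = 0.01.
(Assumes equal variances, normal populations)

Pooled variance: s²_p = [16×7² + 17×9²]/(33) = 65.4848
s_p = 8.0923
SE = s_p×√(1/n₁ + 1/n₂) = 8.0923×√(1/17 + 1/18) = 2.7368
t = (x̄₁ - x̄₂)/SE = (61 - 69)/2.7368 = -2.9231
df = 33, t-critical = ±2.733
Decision: reject H₀

Answer: t = -2.9231, reject H₀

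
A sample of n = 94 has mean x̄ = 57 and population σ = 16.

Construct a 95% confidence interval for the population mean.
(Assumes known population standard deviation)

Answer: (53.7654, 60.2346)

Derivation:
Confidence level: 95%, α = 0.05
z_0.025 = 1.960
SE = σ/√n = 16/√94 = 1.6503
Margin of error = 1.960 × 1.6503 = 3.2346
CI: x̄ ± margin = 57 ± 3.2346
CI: (53.7654, 60.2346)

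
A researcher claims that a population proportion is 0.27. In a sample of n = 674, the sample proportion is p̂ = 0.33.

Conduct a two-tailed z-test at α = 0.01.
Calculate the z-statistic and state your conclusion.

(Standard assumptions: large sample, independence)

H₀: p = 0.27, H₁: p ≠ 0.27
Standard error: SE = √(p₀(1-p₀)/n) = √(0.27×0.73/674) = 0.017101
z-statistic: z = (p̂ - p₀)/SE = (0.33 - 0.27)/0.017101 = 3.5086
Critical value: z_0.005 = ±2.576
p-value = 0.0005
Decision: reject H₀ at α = 0.01

Answer: z = 3.5086, reject H₀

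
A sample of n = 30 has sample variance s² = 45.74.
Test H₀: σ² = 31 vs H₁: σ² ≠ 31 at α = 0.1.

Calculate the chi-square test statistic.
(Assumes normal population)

df = n - 1 = 29
χ² = (n-1)s²/σ₀² = 29×45.74/31 = 42.7890
Critical values: χ²_{0.95,29} = 17.708, χ²_{0.05,29} = 42.557
Rejection region: χ² < 17.708 or χ² > 42.557
Decision: reject H₀

Answer: χ² = 42.7890, reject H₀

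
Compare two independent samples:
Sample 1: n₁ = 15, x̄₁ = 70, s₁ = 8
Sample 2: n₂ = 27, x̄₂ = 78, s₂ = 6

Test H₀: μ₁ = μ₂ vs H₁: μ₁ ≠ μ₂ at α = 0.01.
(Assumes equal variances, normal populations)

Answer: t = -3.6707, reject H₀

Derivation:
Pooled variance: s²_p = [14×8² + 26×6²]/(40) = 45.8000
s_p = 6.7676
SE = s_p×√(1/n₁ + 1/n₂) = 6.7676×√(1/15 + 1/27) = 2.1794
t = (x̄₁ - x̄₂)/SE = (70 - 78)/2.1794 = -3.6707
df = 40, t-critical = ±2.704
Decision: reject H₀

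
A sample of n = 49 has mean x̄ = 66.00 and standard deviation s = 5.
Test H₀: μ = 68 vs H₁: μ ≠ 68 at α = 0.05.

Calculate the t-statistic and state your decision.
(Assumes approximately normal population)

df = n - 1 = 48
SE = s/√n = 5/√49 = 0.7143
t = (x̄ - μ₀)/SE = (66.00 - 68)/0.7143 = -2.7999
Critical value: t_{0.025,48} = ±2.011
p-value ≈ 0.0073
Decision: reject H₀

Answer: t = -2.7999, reject H₀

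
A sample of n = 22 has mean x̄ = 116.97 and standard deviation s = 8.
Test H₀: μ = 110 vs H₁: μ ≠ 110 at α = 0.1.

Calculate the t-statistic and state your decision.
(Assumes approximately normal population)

df = n - 1 = 21
SE = s/√n = 8/√22 = 1.7056
t = (x̄ - μ₀)/SE = (116.97 - 110)/1.7056 = 4.0865
Critical value: t_{0.05,21} = ±1.721
p-value ≈ 0.0005
Decision: reject H₀

Answer: t = 4.0865, reject H₀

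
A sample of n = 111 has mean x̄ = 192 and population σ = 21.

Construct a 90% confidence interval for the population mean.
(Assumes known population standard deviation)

Answer: (188.7212, 195.2788)

Derivation:
Confidence level: 90%, α = 0.1
z_0.05 = 1.645
SE = σ/√n = 21/√111 = 1.9932
Margin of error = 1.645 × 1.9932 = 3.2788
CI: x̄ ± margin = 192 ± 3.2788
CI: (188.7212, 195.2788)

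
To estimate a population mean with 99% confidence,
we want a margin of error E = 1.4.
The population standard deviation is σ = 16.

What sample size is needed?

z_0.005 = 2.576
n = (z×σ/E)² = (2.576×16/1.4)²
n = 866.7136
Round up: n = 867

Answer: n = 867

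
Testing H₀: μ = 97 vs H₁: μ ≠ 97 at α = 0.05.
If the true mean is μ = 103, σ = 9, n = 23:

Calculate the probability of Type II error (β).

SE = σ/√n = 9/√23 = 1.8766
Critical values: μ₀ ± z_0.025×SE = 97 ± 1.960×1.8766
Acceptance region: (93.3219, 100.6781)
Under H₁ (μ = 103): z_high = (100.6781 - 103)/1.8766 = -1.2373, z_low = (93.3219 - 103)/1.8766 = -5.1573
β = P(not reject | H₁) = Φ(-1.2373) - Φ(-5.1573) ≈ 0.1080

Answer: β ≈ 0.1080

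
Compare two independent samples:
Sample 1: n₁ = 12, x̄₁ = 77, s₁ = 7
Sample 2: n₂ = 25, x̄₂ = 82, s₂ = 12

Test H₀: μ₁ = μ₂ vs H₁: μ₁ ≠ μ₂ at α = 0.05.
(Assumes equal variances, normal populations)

Answer: t = -1.3326, fail to reject H₀

Derivation:
Pooled variance: s²_p = [11×7² + 24×12²]/(35) = 114.1429
s_p = 10.6838
SE = s_p×√(1/n₁ + 1/n₂) = 10.6838×√(1/12 + 1/25) = 3.7520
t = (x̄₁ - x̄₂)/SE = (77 - 82)/3.7520 = -1.3326
df = 35, t-critical = ±2.030
Decision: fail to reject H₀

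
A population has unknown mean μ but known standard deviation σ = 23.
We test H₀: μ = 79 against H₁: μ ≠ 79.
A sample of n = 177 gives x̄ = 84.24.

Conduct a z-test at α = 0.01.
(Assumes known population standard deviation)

Standard error: SE = σ/√n = 23/√177 = 1.7288
z-statistic: z = (x̄ - μ₀)/SE = (84.24 - 79)/1.7288 = 3.0310
Critical value: ±2.576
p-value = 0.0024
Decision: reject H₀

Answer: z = 3.0310, reject H₀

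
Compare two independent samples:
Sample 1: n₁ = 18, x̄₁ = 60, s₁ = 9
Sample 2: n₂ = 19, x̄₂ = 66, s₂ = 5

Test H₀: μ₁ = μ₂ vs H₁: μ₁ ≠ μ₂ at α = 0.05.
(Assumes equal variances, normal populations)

Pooled variance: s²_p = [17×9² + 18×5²]/(35) = 52.2000
s_p = 7.2250
SE = s_p×√(1/n₁ + 1/n₂) = 7.2250×√(1/18 + 1/19) = 2.3764
t = (x̄₁ - x̄₂)/SE = (60 - 66)/2.3764 = -2.5248
df = 35, t-critical = ±2.030
Decision: reject H₀

Answer: t = -2.5248, reject H₀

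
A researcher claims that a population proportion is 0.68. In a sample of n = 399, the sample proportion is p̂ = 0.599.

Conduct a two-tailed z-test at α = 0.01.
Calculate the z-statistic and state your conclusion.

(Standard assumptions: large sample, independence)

H₀: p = 0.68, H₁: p ≠ 0.68
Standard error: SE = √(p₀(1-p₀)/n) = √(0.68×0.32/399) = 0.023353
z-statistic: z = (p̂ - p₀)/SE = (0.599 - 0.68)/0.023353 = -3.4685
Critical value: z_0.005 = ±2.576
p-value = 0.0005
Decision: reject H₀ at α = 0.01

Answer: z = -3.4685, reject H₀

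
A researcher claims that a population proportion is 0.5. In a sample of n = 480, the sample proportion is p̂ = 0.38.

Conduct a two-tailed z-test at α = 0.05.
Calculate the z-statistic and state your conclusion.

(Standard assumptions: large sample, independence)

Answer: z = -5.2581, reject H₀

Derivation:
H₀: p = 0.5, H₁: p ≠ 0.5
Standard error: SE = √(p₀(1-p₀)/n) = √(0.5×0.5/480) = 0.022822
z-statistic: z = (p̂ - p₀)/SE = (0.38 - 0.5)/0.022822 = -5.2581
Critical value: z_0.025 = ±1.960
p-value < 0.0001
Decision: reject H₀ at α = 0.05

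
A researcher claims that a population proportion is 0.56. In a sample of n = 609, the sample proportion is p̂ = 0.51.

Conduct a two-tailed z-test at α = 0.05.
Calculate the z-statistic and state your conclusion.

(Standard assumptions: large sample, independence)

H₀: p = 0.56, H₁: p ≠ 0.56
Standard error: SE = √(p₀(1-p₀)/n) = √(0.56×0.44/609) = 0.020115
z-statistic: z = (p̂ - p₀)/SE = (0.51 - 0.56)/0.020115 = -2.4857
Critical value: z_0.025 = ±1.960
p-value = 0.0129
Decision: reject H₀ at α = 0.05

Answer: z = -2.4857, reject H₀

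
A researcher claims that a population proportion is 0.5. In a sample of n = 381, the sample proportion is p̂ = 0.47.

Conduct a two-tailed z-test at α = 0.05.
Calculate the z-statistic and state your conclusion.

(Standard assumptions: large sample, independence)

Answer: z = -1.1711, fail to reject H₀

Derivation:
H₀: p = 0.5, H₁: p ≠ 0.5
Standard error: SE = √(p₀(1-p₀)/n) = √(0.5×0.5/381) = 0.025616
z-statistic: z = (p̂ - p₀)/SE = (0.47 - 0.5)/0.025616 = -1.1711
Critical value: z_0.025 = ±1.960
p-value = 0.2416
Decision: fail to reject H₀ at α = 0.05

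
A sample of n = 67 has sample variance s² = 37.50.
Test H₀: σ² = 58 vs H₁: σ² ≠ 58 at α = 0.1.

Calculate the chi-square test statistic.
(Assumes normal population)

Answer: χ² = 42.6724, reject H₀

Derivation:
df = n - 1 = 66
χ² = (n-1)s²/σ₀² = 66×37.50/58 = 42.6724
Critical values: χ²_{0.95,66} = 48.305, χ²_{0.05,66} = 85.965
Rejection region: χ² < 48.305 or χ² > 85.965
Decision: reject H₀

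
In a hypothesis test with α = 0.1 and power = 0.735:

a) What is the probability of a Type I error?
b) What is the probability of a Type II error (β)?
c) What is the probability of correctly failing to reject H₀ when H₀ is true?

a) Type I error probability = α = 0.1
b) Power = P(reject H₀ | H₁ true) = 1 - β = 0.735, so Type II error probability = β = 1 - Power = 0.265
c) P(fail to reject H₀ | H₀ true) = 1 - α = 0.9

Answer: a) 0.1, b) 0.265, c) 0.9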